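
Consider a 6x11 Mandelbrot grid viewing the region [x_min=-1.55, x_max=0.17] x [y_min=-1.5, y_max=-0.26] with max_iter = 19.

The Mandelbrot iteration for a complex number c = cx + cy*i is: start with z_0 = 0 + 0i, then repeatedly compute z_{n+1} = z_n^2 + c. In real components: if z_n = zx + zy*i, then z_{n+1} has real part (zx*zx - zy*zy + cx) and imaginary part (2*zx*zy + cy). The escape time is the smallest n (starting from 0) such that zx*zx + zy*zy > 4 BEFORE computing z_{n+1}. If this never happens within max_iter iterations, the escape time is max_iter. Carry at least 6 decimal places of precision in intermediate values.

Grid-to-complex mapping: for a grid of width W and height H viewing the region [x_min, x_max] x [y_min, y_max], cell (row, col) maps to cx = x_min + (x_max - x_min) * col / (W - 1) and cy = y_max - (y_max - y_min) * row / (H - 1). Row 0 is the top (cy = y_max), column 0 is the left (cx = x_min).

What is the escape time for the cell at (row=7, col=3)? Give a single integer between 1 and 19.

Answer: 3

Derivation:
z_0 = 0 + 0i, c = -0.5180 + -1.1280i
Iter 1: z = -0.5180 + -1.1280i, |z|^2 = 1.5407
Iter 2: z = -1.5221 + 0.0406i, |z|^2 = 2.3183
Iter 3: z = 1.7970 + -1.2516i, |z|^2 = 4.7958
Escaped at iteration 3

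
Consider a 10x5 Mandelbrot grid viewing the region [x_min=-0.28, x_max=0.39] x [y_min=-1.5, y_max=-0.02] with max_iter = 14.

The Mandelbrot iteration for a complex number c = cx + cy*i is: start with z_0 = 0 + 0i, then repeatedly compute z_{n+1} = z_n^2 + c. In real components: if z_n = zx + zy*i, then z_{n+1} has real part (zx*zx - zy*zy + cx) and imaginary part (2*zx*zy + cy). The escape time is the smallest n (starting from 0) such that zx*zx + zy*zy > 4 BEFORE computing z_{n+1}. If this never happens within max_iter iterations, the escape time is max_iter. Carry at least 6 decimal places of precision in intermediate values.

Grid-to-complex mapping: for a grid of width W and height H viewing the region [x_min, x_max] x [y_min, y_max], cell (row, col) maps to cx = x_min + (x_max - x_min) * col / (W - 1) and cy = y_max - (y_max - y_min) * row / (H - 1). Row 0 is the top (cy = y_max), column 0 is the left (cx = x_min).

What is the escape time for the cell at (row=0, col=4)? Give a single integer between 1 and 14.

Answer: 14

Derivation:
z_0 = 0 + 0i, c = 0.0178 + -0.0200i
Iter 1: z = 0.0178 + -0.0200i, |z|^2 = 0.0007
Iter 2: z = 0.0177 + -0.0207i, |z|^2 = 0.0007
Iter 3: z = 0.0177 + -0.0207i, |z|^2 = 0.0007
Iter 4: z = 0.0177 + -0.0207i, |z|^2 = 0.0007
Iter 5: z = 0.0177 + -0.0207i, |z|^2 = 0.0007
Iter 6: z = 0.0177 + -0.0207i, |z|^2 = 0.0007
Iter 7: z = 0.0177 + -0.0207i, |z|^2 = 0.0007
Iter 8: z = 0.0177 + -0.0207i, |z|^2 = 0.0007
Iter 9: z = 0.0177 + -0.0207i, |z|^2 = 0.0007
Iter 10: z = 0.0177 + -0.0207i, |z|^2 = 0.0007
Iter 11: z = 0.0177 + -0.0207i, |z|^2 = 0.0007
Iter 12: z = 0.0177 + -0.0207i, |z|^2 = 0.0007
Iter 13: z = 0.0177 + -0.0207i, |z|^2 = 0.0007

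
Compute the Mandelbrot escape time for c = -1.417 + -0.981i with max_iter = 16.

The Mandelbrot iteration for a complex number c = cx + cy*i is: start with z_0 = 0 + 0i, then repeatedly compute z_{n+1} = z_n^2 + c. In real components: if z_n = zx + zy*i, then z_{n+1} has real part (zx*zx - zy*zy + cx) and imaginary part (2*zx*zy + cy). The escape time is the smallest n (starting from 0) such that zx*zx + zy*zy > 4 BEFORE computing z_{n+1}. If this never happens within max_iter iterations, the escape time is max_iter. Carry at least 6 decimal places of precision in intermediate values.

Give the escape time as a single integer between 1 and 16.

z_0 = 0 + 0i, c = -1.4170 + -0.9810i
Iter 1: z = -1.4170 + -0.9810i, |z|^2 = 2.9703
Iter 2: z = -0.3715 + 1.7992i, |z|^2 = 3.3749
Iter 3: z = -4.5160 + -2.3177i, |z|^2 = 25.7655
Escaped at iteration 3

Answer: 3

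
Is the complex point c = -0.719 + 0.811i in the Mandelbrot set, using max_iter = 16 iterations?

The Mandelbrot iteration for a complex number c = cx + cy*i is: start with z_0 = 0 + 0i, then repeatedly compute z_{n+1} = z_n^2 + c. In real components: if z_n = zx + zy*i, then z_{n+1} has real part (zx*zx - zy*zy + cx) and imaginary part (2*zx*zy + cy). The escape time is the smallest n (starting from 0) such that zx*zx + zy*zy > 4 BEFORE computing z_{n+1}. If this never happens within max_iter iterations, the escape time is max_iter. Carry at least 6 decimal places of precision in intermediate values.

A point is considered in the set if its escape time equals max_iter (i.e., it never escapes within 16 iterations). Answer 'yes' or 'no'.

Answer: no

Derivation:
z_0 = 0 + 0i, c = -0.7190 + 0.8110i
Iter 1: z = -0.7190 + 0.8110i, |z|^2 = 1.1747
Iter 2: z = -0.8598 + -0.3552i, |z|^2 = 0.8654
Iter 3: z = -0.1060 + 1.4218i, |z|^2 = 2.0328
Iter 4: z = -2.7293 + 0.5096i, |z|^2 = 7.7087
Escaped at iteration 4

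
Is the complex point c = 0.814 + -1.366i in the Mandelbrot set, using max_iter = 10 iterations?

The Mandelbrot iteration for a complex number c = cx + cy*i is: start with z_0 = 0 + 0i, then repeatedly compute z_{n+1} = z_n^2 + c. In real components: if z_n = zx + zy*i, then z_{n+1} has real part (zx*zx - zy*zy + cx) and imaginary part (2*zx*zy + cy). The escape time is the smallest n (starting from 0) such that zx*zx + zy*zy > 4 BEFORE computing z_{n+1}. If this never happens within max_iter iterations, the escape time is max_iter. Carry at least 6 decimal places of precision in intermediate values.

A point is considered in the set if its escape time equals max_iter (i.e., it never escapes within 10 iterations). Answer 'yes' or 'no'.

Answer: no

Derivation:
z_0 = 0 + 0i, c = 0.8140 + -1.3660i
Iter 1: z = 0.8140 + -1.3660i, |z|^2 = 2.5286
Iter 2: z = -0.3894 + -3.5898i, |z|^2 = 13.0386
Escaped at iteration 2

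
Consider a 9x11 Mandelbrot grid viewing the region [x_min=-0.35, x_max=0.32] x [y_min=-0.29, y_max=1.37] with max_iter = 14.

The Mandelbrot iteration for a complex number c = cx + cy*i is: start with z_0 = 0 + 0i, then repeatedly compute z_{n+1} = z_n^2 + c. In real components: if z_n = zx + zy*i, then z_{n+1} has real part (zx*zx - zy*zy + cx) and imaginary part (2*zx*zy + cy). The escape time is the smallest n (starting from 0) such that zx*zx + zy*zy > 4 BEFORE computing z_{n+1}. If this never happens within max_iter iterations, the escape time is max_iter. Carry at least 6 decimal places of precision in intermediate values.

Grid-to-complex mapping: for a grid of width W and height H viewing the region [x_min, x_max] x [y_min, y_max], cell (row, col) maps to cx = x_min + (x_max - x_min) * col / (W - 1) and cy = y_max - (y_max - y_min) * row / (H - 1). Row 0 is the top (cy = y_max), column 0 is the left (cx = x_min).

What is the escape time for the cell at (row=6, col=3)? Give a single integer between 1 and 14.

z_0 = 0 + 0i, c = -0.0988 + 0.3740i
Iter 1: z = -0.0988 + 0.3740i, |z|^2 = 0.1496
Iter 2: z = -0.2289 + 0.3001i, |z|^2 = 0.1425
Iter 3: z = -0.1364 + 0.2366i, |z|^2 = 0.0746
Iter 4: z = -0.1361 + 0.3094i, |z|^2 = 0.1143
Iter 5: z = -0.1760 + 0.2898i, |z|^2 = 0.1149
Iter 6: z = -0.1517 + 0.2720i, |z|^2 = 0.0970
Iter 7: z = -0.1497 + 0.2914i, |z|^2 = 0.1074
Iter 8: z = -0.1613 + 0.2867i, |z|^2 = 0.1082
Iter 9: z = -0.1550 + 0.2815i, |z|^2 = 0.1033
Iter 10: z = -0.1540 + 0.2868i, |z|^2 = 0.1059
Iter 11: z = -0.1573 + 0.2857i, |z|^2 = 0.1063
Iter 12: z = -0.1556 + 0.2841i, |z|^2 = 0.1050
Iter 13: z = -0.1553 + 0.2856i, |z|^2 = 0.1056

Answer: 14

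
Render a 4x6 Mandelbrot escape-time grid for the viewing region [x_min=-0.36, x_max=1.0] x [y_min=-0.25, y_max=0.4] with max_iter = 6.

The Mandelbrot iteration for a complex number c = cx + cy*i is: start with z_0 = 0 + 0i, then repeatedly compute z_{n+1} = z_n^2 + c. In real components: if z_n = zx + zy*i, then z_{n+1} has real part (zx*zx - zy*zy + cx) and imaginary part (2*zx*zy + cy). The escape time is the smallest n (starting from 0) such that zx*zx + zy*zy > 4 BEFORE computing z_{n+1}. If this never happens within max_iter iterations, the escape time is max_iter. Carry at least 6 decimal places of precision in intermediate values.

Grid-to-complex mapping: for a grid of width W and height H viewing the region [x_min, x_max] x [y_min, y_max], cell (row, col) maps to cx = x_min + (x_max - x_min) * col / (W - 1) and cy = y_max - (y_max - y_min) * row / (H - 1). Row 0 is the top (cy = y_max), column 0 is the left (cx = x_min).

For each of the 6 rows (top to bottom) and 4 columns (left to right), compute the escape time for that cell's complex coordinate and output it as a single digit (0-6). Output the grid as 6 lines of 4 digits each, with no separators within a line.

Answer: 6642
6642
6642
6642
6642
6642

Derivation:
(row=0, col=0): c = -0.3600 + 0.4000i → escape time 6
(row=0, col=1): c = 0.0933 + 0.4000i → escape time 6
(row=0, col=2): c = 0.5467 + 0.4000i → escape time 4
(row=0, col=3): c = 1.0000 + 0.4000i → escape time 2
(row=1, col=0): c = -0.3600 + 0.2700i → escape time 6
(row=1, col=1): c = 0.0933 + 0.2700i → escape time 6
(row=1, col=2): c = 0.5467 + 0.2700i → escape time 4
(row=1, col=3): c = 1.0000 + 0.2700i → escape time 2
(row=2, col=0): c = -0.3600 + 0.1400i → escape time 6
(row=2, col=1): c = 0.0933 + 0.1400i → escape time 6
(row=2, col=2): c = 0.5467 + 0.1400i → escape time 4
(row=2, col=3): c = 1.0000 + 0.1400i → escape time 2
(row=3, col=0): c = -0.3600 + 0.0100i → escape time 6
(row=3, col=1): c = 0.0933 + 0.0100i → escape time 6
(row=3, col=2): c = 0.5467 + 0.0100i → escape time 4
(row=3, col=3): c = 1.0000 + 0.0100i → escape time 2
(row=4, col=0): c = -0.3600 + -0.1200i → escape time 6
(row=4, col=1): c = 0.0933 + -0.1200i → escape time 6
(row=4, col=2): c = 0.5467 + -0.1200i → escape time 4
(row=4, col=3): c = 1.0000 + -0.1200i → escape time 2
(row=5, col=0): c = -0.3600 + -0.2500i → escape time 6
(row=5, col=1): c = 0.0933 + -0.2500i → escape time 6
(row=5, col=2): c = 0.5467 + -0.2500i → escape time 4
(row=5, col=3): c = 1.0000 + -0.2500i → escape time 2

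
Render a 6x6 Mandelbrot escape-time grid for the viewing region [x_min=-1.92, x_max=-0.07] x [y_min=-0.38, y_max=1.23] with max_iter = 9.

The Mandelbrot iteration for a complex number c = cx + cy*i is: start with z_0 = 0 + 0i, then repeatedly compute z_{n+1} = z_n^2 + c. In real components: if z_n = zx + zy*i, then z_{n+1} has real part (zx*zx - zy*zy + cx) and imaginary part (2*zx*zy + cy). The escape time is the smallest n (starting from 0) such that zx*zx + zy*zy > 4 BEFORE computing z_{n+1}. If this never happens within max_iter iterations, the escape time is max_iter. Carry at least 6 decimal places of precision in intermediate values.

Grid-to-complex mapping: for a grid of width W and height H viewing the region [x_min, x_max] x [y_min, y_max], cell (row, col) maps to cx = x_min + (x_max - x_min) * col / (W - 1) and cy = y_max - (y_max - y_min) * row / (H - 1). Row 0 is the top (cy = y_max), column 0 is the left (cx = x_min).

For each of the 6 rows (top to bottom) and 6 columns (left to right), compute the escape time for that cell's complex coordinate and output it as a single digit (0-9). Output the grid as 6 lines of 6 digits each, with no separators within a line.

Answer: 122333
133359
134599
359999
579999
347899

Derivation:
(row=0, col=0): c = -1.9200 + 1.2300i → escape time 1
(row=0, col=1): c = -1.5500 + 1.2300i → escape time 2
(row=0, col=2): c = -1.1800 + 1.2300i → escape time 2
(row=0, col=3): c = -0.8100 + 1.2300i → escape time 3
(row=0, col=4): c = -0.4400 + 1.2300i → escape time 3
(row=0, col=5): c = -0.0700 + 1.2300i → escape time 3
(row=1, col=0): c = -1.9200 + 0.9080i → escape time 1
(row=1, col=1): c = -1.5500 + 0.9080i → escape time 3
(row=1, col=2): c = -1.1800 + 0.9080i → escape time 3
(row=1, col=3): c = -0.8100 + 0.9080i → escape time 3
(row=1, col=4): c = -0.4400 + 0.9080i → escape time 5
(row=1, col=5): c = -0.0700 + 0.9080i → escape time 9
(row=2, col=0): c = -1.9200 + 0.5860i → escape time 1
(row=2, col=1): c = -1.5500 + 0.5860i → escape time 3
(row=2, col=2): c = -1.1800 + 0.5860i → escape time 4
(row=2, col=3): c = -0.8100 + 0.5860i → escape time 5
(row=2, col=4): c = -0.4400 + 0.5860i → escape time 9
(row=2, col=5): c = -0.0700 + 0.5860i → escape time 9
(row=3, col=0): c = -1.9200 + 0.2640i → escape time 3
(row=3, col=1): c = -1.5500 + 0.2640i → escape time 5
(row=3, col=2): c = -1.1800 + 0.2640i → escape time 9
(row=3, col=3): c = -0.8100 + 0.2640i → escape time 9
(row=3, col=4): c = -0.4400 + 0.2640i → escape time 9
(row=3, col=5): c = -0.0700 + 0.2640i → escape time 9
(row=4, col=0): c = -1.9200 + -0.0580i → escape time 5
(row=4, col=1): c = -1.5500 + -0.0580i → escape time 7
(row=4, col=2): c = -1.1800 + -0.0580i → escape time 9
(row=4, col=3): c = -0.8100 + -0.0580i → escape time 9
(row=4, col=4): c = -0.4400 + -0.0580i → escape time 9
(row=4, col=5): c = -0.0700 + -0.0580i → escape time 9
(row=5, col=0): c = -1.9200 + -0.3800i → escape time 3
(row=5, col=1): c = -1.5500 + -0.3800i → escape time 4
(row=5, col=2): c = -1.1800 + -0.3800i → escape time 7
(row=5, col=3): c = -0.8100 + -0.3800i → escape time 8
(row=5, col=4): c = -0.4400 + -0.3800i → escape time 9
(row=5, col=5): c = -0.0700 + -0.3800i → escape time 9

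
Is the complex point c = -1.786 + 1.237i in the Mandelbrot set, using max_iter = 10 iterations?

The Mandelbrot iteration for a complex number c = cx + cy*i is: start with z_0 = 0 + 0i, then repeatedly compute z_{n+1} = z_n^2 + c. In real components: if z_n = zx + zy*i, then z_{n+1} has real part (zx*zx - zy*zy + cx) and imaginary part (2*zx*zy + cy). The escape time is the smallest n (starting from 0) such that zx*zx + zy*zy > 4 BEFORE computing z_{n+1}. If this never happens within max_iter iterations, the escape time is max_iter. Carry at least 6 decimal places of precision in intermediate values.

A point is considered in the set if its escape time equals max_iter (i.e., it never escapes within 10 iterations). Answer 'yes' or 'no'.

Answer: no

Derivation:
z_0 = 0 + 0i, c = -1.7860 + 1.2370i
Iter 1: z = -1.7860 + 1.2370i, |z|^2 = 4.7200
Escaped at iteration 1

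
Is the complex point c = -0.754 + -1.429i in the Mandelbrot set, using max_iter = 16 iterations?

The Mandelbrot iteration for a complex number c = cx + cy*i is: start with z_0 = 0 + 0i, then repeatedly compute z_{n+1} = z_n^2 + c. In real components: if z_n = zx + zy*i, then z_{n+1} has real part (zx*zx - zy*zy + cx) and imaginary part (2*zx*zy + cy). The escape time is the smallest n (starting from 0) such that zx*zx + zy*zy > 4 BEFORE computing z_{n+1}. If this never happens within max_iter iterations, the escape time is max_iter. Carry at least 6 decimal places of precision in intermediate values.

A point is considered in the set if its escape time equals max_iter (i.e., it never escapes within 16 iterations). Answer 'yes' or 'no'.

z_0 = 0 + 0i, c = -0.7540 + -1.4290i
Iter 1: z = -0.7540 + -1.4290i, |z|^2 = 2.6106
Iter 2: z = -2.2275 + 0.7259i, |z|^2 = 5.4888
Escaped at iteration 2

Answer: no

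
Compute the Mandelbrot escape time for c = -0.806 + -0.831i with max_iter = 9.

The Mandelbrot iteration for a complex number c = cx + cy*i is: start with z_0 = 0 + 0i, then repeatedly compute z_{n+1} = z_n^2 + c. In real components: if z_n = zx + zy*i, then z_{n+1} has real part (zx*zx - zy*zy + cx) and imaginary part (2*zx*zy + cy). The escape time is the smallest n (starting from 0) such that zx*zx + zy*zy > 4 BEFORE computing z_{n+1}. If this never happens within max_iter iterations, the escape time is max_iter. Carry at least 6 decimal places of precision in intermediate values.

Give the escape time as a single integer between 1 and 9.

Answer: 4

Derivation:
z_0 = 0 + 0i, c = -0.8060 + -0.8310i
Iter 1: z = -0.8060 + -0.8310i, |z|^2 = 1.3402
Iter 2: z = -0.8469 + 0.5086i, |z|^2 = 0.9759
Iter 3: z = -0.3474 + -1.6924i, |z|^2 = 2.9850
Iter 4: z = -3.5497 + 0.3448i, |z|^2 = 12.7193
Escaped at iteration 4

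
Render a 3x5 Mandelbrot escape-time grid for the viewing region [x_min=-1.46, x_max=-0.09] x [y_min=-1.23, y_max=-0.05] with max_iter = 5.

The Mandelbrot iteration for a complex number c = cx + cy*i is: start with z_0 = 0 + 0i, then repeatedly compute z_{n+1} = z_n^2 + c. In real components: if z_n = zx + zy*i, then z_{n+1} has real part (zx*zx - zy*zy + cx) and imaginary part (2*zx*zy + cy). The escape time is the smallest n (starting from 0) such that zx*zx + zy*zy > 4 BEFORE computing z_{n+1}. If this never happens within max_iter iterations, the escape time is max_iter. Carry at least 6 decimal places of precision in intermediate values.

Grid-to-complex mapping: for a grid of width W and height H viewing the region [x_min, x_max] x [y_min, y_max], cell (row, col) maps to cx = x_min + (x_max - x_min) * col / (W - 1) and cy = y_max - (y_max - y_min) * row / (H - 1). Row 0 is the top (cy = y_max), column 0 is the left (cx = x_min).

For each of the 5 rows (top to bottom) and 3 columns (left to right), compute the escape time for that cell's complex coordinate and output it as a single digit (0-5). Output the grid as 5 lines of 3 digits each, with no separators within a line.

(row=0, col=0): c = -1.4600 + -0.0500i → escape time 5
(row=0, col=1): c = -0.7750 + -0.0500i → escape time 5
(row=0, col=2): c = -0.0900 + -0.0500i → escape time 5
(row=1, col=0): c = -1.4600 + -0.3450i → escape time 5
(row=1, col=1): c = -0.7750 + -0.3450i → escape time 5
(row=1, col=2): c = -0.0900 + -0.3450i → escape time 5
(row=2, col=0): c = -1.4600 + -0.6400i → escape time 3
(row=2, col=1): c = -0.7750 + -0.6400i → escape time 5
(row=2, col=2): c = -0.0900 + -0.6400i → escape time 5
(row=3, col=0): c = -1.4600 + -0.9350i → escape time 3
(row=3, col=1): c = -0.7750 + -0.9350i → escape time 3
(row=3, col=2): c = -0.0900 + -0.9350i → escape time 5
(row=4, col=0): c = -1.4600 + -1.2300i → escape time 2
(row=4, col=1): c = -0.7750 + -1.2300i → escape time 3
(row=4, col=2): c = -0.0900 + -1.2300i → escape time 3

Answer: 555
555
355
335
233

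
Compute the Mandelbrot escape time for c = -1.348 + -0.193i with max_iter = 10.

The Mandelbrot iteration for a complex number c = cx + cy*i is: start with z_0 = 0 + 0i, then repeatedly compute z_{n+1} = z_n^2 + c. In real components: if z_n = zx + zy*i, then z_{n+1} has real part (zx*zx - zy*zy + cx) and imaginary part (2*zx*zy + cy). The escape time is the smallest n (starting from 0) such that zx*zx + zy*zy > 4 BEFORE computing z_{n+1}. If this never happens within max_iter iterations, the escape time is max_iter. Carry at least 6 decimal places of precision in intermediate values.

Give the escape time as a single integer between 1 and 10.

z_0 = 0 + 0i, c = -1.3480 + -0.1930i
Iter 1: z = -1.3480 + -0.1930i, |z|^2 = 1.8544
Iter 2: z = 0.4319 + 0.3273i, |z|^2 = 0.2936
Iter 3: z = -1.2686 + 0.0897i, |z|^2 = 1.6175
Iter 4: z = 0.2534 + -0.4206i, |z|^2 = 0.2412
Iter 5: z = -1.4607 + -0.4062i, |z|^2 = 2.2987
Iter 6: z = 0.6207 + 0.9937i, |z|^2 = 1.3726
Iter 7: z = -1.9501 + 1.0405i, |z|^2 = 4.8855
Escaped at iteration 7

Answer: 7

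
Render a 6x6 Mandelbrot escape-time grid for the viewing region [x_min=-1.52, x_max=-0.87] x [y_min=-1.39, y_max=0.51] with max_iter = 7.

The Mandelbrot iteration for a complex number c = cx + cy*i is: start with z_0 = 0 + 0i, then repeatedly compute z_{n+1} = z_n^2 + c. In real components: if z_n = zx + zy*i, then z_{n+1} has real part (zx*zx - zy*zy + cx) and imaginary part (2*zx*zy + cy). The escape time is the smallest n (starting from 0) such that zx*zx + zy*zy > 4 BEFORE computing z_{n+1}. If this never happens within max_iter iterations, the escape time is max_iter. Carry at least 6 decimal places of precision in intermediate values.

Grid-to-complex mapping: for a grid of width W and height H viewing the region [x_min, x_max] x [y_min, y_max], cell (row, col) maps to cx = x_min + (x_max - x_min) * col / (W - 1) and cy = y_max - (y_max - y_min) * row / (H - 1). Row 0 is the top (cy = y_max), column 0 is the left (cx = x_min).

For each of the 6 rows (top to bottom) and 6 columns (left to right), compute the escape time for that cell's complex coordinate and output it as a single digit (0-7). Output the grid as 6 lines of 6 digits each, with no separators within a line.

Answer: 334555
677777
567777
333445
233333
122222

Derivation:
(row=0, col=0): c = -1.5200 + 0.5100i → escape time 3
(row=0, col=1): c = -1.3900 + 0.5100i → escape time 3
(row=0, col=2): c = -1.2600 + 0.5100i → escape time 4
(row=0, col=3): c = -1.1300 + 0.5100i → escape time 5
(row=0, col=4): c = -1.0000 + 0.5100i → escape time 5
(row=0, col=5): c = -0.8700 + 0.5100i → escape time 5
(row=1, col=0): c = -1.5200 + 0.1300i → escape time 6
(row=1, col=1): c = -1.3900 + 0.1300i → escape time 7
(row=1, col=2): c = -1.2600 + 0.1300i → escape time 7
(row=1, col=3): c = -1.1300 + 0.1300i → escape time 7
(row=1, col=4): c = -1.0000 + 0.1300i → escape time 7
(row=1, col=5): c = -0.8700 + 0.1300i → escape time 7
(row=2, col=0): c = -1.5200 + -0.2500i → escape time 5
(row=2, col=1): c = -1.3900 + -0.2500i → escape time 6
(row=2, col=2): c = -1.2600 + -0.2500i → escape time 7
(row=2, col=3): c = -1.1300 + -0.2500i → escape time 7
(row=2, col=4): c = -1.0000 + -0.2500i → escape time 7
(row=2, col=5): c = -0.8700 + -0.2500i → escape time 7
(row=3, col=0): c = -1.5200 + -0.6300i → escape time 3
(row=3, col=1): c = -1.3900 + -0.6300i → escape time 3
(row=3, col=2): c = -1.2600 + -0.6300i → escape time 3
(row=3, col=3): c = -1.1300 + -0.6300i → escape time 4
(row=3, col=4): c = -1.0000 + -0.6300i → escape time 4
(row=3, col=5): c = -0.8700 + -0.6300i → escape time 5
(row=4, col=0): c = -1.5200 + -1.0100i → escape time 2
(row=4, col=1): c = -1.3900 + -1.0100i → escape time 3
(row=4, col=2): c = -1.2600 + -1.0100i → escape time 3
(row=4, col=3): c = -1.1300 + -1.0100i → escape time 3
(row=4, col=4): c = -1.0000 + -1.0100i → escape time 3
(row=4, col=5): c = -0.8700 + -1.0100i → escape time 3
(row=5, col=0): c = -1.5200 + -1.3900i → escape time 1
(row=5, col=1): c = -1.3900 + -1.3900i → escape time 2
(row=5, col=2): c = -1.2600 + -1.3900i → escape time 2
(row=5, col=3): c = -1.1300 + -1.3900i → escape time 2
(row=5, col=4): c = -1.0000 + -1.3900i → escape time 2
(row=5, col=5): c = -0.8700 + -1.3900i → escape time 2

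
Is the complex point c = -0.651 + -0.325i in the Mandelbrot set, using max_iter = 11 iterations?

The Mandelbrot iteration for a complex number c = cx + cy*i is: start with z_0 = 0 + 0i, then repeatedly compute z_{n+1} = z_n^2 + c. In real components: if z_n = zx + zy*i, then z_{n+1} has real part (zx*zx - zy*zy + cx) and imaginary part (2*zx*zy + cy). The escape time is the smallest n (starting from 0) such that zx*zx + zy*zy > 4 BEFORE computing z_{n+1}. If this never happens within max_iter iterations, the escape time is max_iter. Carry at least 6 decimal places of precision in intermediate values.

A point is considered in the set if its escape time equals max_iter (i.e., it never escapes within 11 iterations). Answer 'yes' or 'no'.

z_0 = 0 + 0i, c = -0.6510 + -0.3250i
Iter 1: z = -0.6510 + -0.3250i, |z|^2 = 0.5294
Iter 2: z = -0.3328 + 0.0982i, |z|^2 = 0.1204
Iter 3: z = -0.5499 + -0.3903i, |z|^2 = 0.4547
Iter 4: z = -0.5010 + 0.1043i, |z|^2 = 0.2619
Iter 5: z = -0.4109 + -0.4295i, |z|^2 = 0.3532
Iter 6: z = -0.6666 + 0.0279i, |z|^2 = 0.4452
Iter 7: z = -0.2074 + -0.3622i, |z|^2 = 0.1742
Iter 8: z = -0.7392 + -0.1748i, |z|^2 = 0.5769
Iter 9: z = -0.1352 + -0.0666i, |z|^2 = 0.0227
Iter 10: z = -0.6372 + -0.3070i, |z|^2 = 0.5002
Did not escape in 11 iterations → in set

Answer: yes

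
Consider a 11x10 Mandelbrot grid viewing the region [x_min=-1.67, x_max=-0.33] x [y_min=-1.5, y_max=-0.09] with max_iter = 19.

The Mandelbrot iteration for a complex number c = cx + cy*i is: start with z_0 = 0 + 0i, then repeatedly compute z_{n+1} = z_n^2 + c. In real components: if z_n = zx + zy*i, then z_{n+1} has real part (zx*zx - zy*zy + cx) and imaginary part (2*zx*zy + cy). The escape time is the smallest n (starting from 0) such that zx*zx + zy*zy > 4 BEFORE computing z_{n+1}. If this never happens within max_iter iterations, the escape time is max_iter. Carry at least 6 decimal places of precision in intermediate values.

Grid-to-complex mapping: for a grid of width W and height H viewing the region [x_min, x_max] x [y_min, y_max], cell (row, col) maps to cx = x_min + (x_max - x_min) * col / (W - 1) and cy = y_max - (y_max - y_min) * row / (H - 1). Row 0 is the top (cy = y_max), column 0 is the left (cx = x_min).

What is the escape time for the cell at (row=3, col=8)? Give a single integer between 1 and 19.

z_0 = 0 + 0i, c = -0.5980 + -0.5600i
Iter 1: z = -0.5980 + -0.5600i, |z|^2 = 0.6712
Iter 2: z = -0.5540 + 0.1098i, |z|^2 = 0.3190
Iter 3: z = -0.3031 + -0.6816i, |z|^2 = 0.5565
Iter 4: z = -0.9707 + -0.1468i, |z|^2 = 0.9638
Iter 5: z = 0.3227 + -0.2751i, |z|^2 = 0.1798
Iter 6: z = -0.5695 + -0.7376i, |z|^2 = 0.8683
Iter 7: z = -0.8176 + 0.2801i, |z|^2 = 0.7470
Iter 8: z = -0.0079 + -1.0180i, |z|^2 = 1.0365
Iter 9: z = -1.6343 + -0.5439i, |z|^2 = 2.9669
Iter 10: z = 1.7773 + 1.2178i, |z|^2 = 4.6417
Escaped at iteration 10

Answer: 10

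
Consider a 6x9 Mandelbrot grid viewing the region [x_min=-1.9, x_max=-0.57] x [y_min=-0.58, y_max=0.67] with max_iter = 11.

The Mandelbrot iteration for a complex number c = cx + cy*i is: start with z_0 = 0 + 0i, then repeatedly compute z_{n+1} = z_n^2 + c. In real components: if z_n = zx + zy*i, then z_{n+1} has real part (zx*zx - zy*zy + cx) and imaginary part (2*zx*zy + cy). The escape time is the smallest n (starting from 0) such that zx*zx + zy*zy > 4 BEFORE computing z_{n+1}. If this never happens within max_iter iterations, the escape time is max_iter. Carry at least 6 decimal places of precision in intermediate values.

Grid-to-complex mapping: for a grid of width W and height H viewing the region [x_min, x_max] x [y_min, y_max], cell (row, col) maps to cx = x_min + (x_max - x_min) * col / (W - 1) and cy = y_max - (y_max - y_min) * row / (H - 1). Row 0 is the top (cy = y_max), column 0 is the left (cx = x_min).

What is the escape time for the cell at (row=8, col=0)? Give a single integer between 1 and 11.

z_0 = 0 + 0i, c = -1.9000 + -0.5800i
Iter 1: z = -1.9000 + -0.5800i, |z|^2 = 3.9464
Iter 2: z = 1.3736 + 1.6240i, |z|^2 = 4.5242
Escaped at iteration 2

Answer: 2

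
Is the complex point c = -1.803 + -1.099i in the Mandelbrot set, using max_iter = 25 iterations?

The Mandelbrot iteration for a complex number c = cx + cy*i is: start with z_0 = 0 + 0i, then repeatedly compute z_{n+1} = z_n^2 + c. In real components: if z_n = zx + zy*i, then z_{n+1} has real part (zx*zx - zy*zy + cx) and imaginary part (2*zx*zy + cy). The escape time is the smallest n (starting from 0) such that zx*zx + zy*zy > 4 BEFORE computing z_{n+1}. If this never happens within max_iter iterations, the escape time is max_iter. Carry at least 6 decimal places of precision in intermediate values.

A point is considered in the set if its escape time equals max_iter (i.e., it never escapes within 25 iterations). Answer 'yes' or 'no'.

Answer: no

Derivation:
z_0 = 0 + 0i, c = -1.8030 + -1.0990i
Iter 1: z = -1.8030 + -1.0990i, |z|^2 = 4.4586
Escaped at iteration 1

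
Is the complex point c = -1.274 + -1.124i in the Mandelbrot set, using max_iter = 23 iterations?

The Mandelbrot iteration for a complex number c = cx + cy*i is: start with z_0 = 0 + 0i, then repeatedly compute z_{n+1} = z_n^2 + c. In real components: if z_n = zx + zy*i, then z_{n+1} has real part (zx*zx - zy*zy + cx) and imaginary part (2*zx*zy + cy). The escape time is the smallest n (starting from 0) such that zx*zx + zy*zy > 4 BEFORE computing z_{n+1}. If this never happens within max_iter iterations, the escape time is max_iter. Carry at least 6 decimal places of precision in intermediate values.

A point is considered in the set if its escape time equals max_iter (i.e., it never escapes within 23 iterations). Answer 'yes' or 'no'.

Answer: no

Derivation:
z_0 = 0 + 0i, c = -1.2740 + -1.1240i
Iter 1: z = -1.2740 + -1.1240i, |z|^2 = 2.8865
Iter 2: z = -0.9143 + 1.7400i, |z|^2 = 3.8634
Iter 3: z = -3.4655 + -4.3057i, |z|^2 = 30.5485
Escaped at iteration 3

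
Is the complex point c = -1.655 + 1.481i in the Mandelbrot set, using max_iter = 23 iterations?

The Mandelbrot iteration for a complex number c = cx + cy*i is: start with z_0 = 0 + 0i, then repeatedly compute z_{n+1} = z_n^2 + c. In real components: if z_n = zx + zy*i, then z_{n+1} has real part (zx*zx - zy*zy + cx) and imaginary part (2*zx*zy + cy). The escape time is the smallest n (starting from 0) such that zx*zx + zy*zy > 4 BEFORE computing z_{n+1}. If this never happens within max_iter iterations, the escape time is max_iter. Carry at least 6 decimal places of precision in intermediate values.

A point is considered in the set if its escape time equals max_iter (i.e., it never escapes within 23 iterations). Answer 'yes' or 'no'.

z_0 = 0 + 0i, c = -1.6550 + 1.4810i
Iter 1: z = -1.6550 + 1.4810i, |z|^2 = 4.9324
Escaped at iteration 1

Answer: no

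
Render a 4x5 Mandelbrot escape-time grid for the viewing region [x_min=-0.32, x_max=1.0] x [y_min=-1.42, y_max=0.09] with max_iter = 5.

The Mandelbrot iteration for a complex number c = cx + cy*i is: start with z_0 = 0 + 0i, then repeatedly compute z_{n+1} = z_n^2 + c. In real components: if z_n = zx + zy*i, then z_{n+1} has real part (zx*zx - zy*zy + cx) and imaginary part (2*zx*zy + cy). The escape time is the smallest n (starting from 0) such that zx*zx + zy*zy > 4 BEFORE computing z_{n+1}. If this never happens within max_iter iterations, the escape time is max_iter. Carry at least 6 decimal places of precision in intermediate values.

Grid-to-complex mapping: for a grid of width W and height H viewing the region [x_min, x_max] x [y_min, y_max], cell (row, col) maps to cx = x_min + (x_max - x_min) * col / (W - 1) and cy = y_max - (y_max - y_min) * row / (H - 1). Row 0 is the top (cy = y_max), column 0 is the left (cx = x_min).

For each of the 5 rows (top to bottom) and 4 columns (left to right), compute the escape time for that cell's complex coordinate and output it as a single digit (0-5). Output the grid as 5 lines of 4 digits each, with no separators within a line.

(row=0, col=0): c = -0.3200 + 0.0900i → escape time 5
(row=0, col=1): c = 0.1200 + 0.0900i → escape time 5
(row=0, col=2): c = 0.5600 + 0.0900i → escape time 4
(row=0, col=3): c = 1.0000 + 0.0900i → escape time 2
(row=1, col=0): c = -0.3200 + -0.2875i → escape time 5
(row=1, col=1): c = 0.1200 + -0.2875i → escape time 5
(row=1, col=2): c = 0.5600 + -0.2875i → escape time 4
(row=1, col=3): c = 1.0000 + -0.2875i → escape time 2
(row=2, col=0): c = -0.3200 + -0.6650i → escape time 5
(row=2, col=1): c = 0.1200 + -0.6650i → escape time 5
(row=2, col=2): c = 0.5600 + -0.6650i → escape time 3
(row=2, col=3): c = 1.0000 + -0.6650i → escape time 2
(row=3, col=0): c = -0.3200 + -1.0425i → escape time 5
(row=3, col=1): c = 0.1200 + -1.0425i → escape time 4
(row=3, col=2): c = 0.5600 + -1.0425i → escape time 2
(row=3, col=3): c = 1.0000 + -1.0425i → escape time 2
(row=4, col=0): c = -0.3200 + -1.4200i → escape time 2
(row=4, col=1): c = 0.1200 + -1.4200i → escape time 2
(row=4, col=2): c = 0.5600 + -1.4200i → escape time 2
(row=4, col=3): c = 1.0000 + -1.4200i → escape time 2

Answer: 5542
5542
5532
5422
2222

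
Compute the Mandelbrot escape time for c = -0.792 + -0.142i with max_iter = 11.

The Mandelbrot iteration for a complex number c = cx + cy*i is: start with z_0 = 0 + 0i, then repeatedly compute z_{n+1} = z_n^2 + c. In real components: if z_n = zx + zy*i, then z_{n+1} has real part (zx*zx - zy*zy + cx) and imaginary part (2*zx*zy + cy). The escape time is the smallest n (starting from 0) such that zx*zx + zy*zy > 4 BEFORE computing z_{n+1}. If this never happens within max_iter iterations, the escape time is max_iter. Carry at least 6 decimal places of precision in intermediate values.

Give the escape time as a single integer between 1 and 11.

Answer: 11

Derivation:
z_0 = 0 + 0i, c = -0.7920 + -0.1420i
Iter 1: z = -0.7920 + -0.1420i, |z|^2 = 0.6474
Iter 2: z = -0.1849 + 0.0829i, |z|^2 = 0.0411
Iter 3: z = -0.7647 + -0.1727i, |z|^2 = 0.6146
Iter 4: z = -0.2371 + 0.1221i, |z|^2 = 0.0711
Iter 5: z = -0.7507 + -0.1999i, |z|^2 = 0.6035
Iter 6: z = -0.2684 + 0.1581i, |z|^2 = 0.0970
Iter 7: z = -0.7450 + -0.2269i, |z|^2 = 0.6064
Iter 8: z = -0.2885 + 0.1960i, |z|^2 = 0.1217
Iter 9: z = -0.7472 + -0.2551i, |z|^2 = 0.6234
Iter 10: z = -0.2988 + 0.2392i, |z|^2 = 0.1465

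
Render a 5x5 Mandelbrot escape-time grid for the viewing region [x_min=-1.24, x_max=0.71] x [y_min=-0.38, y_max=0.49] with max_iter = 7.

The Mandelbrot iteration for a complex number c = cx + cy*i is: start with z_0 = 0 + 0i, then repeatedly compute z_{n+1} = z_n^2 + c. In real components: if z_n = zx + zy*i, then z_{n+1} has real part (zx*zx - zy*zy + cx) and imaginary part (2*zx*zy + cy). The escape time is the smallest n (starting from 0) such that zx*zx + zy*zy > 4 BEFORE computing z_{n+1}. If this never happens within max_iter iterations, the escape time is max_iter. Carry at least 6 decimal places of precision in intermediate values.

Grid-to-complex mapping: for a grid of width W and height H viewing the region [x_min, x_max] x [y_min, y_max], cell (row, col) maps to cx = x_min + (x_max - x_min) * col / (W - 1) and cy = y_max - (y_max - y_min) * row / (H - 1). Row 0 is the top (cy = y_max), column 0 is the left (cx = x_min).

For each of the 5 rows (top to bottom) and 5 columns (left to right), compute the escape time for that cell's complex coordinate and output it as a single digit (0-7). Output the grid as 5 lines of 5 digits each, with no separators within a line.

(row=0, col=0): c = -1.2400 + 0.4900i → escape time 5
(row=0, col=1): c = -0.7525 + 0.4900i → escape time 6
(row=0, col=2): c = -0.2650 + 0.4900i → escape time 7
(row=0, col=3): c = 0.2225 + 0.4900i → escape time 7
(row=0, col=4): c = 0.7100 + 0.4900i → escape time 3
(row=1, col=0): c = -1.2400 + 0.2725i → escape time 7
(row=1, col=1): c = -0.7525 + 0.2725i → escape time 7
(row=1, col=2): c = -0.2650 + 0.2725i → escape time 7
(row=1, col=3): c = 0.2225 + 0.2725i → escape time 7
(row=1, col=4): c = 0.7100 + 0.2725i → escape time 3
(row=2, col=0): c = -1.2400 + 0.0550i → escape time 7
(row=2, col=1): c = -0.7525 + 0.0550i → escape time 7
(row=2, col=2): c = -0.2650 + 0.0550i → escape time 7
(row=2, col=3): c = 0.2225 + 0.0550i → escape time 7
(row=2, col=4): c = 0.7100 + 0.0550i → escape time 3
(row=3, col=0): c = -1.2400 + -0.1625i → escape time 7
(row=3, col=1): c = -0.7525 + -0.1625i → escape time 7
(row=3, col=2): c = -0.2650 + -0.1625i → escape time 7
(row=3, col=3): c = 0.2225 + -0.1625i → escape time 7
(row=3, col=4): c = 0.7100 + -0.1625i → escape time 3
(row=4, col=0): c = -1.2400 + -0.3800i → escape time 7
(row=4, col=1): c = -0.7525 + -0.3800i → escape time 7
(row=4, col=2): c = -0.2650 + -0.3800i → escape time 7
(row=4, col=3): c = 0.2225 + -0.3800i → escape time 7
(row=4, col=4): c = 0.7100 + -0.3800i → escape time 3

Answer: 56773
77773
77773
77773
77773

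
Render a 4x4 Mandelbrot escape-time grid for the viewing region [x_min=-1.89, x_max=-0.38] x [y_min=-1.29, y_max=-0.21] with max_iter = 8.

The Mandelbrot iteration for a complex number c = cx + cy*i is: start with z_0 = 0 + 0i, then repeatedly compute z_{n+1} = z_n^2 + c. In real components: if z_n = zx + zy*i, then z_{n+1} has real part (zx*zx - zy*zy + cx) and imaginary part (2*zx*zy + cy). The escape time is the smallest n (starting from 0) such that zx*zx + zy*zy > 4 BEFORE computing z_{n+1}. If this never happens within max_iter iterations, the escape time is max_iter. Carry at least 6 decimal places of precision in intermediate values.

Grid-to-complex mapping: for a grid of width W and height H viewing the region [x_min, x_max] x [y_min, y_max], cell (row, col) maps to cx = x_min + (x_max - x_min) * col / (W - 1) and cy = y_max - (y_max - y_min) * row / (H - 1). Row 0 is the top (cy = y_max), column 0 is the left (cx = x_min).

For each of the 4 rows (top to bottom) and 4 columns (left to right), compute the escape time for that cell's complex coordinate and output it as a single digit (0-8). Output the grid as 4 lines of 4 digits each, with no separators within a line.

(row=0, col=0): c = -1.8900 + -0.2100i → escape time 4
(row=0, col=1): c = -1.3867 + -0.2100i → escape time 7
(row=0, col=2): c = -0.8833 + -0.2100i → escape time 8
(row=0, col=3): c = -0.3800 + -0.2100i → escape time 8
(row=1, col=0): c = -1.8900 + -0.5700i → escape time 2
(row=1, col=1): c = -1.3867 + -0.5700i → escape time 3
(row=1, col=2): c = -0.8833 + -0.5700i → escape time 5
(row=1, col=3): c = -0.3800 + -0.5700i → escape time 8
(row=2, col=0): c = -1.8900 + -0.9300i → escape time 1
(row=2, col=1): c = -1.3867 + -0.9300i → escape time 3
(row=2, col=2): c = -0.8833 + -0.9300i → escape time 3
(row=2, col=3): c = -0.3800 + -0.9300i → escape time 5
(row=3, col=0): c = -1.8900 + -1.2900i → escape time 1
(row=3, col=1): c = -1.3867 + -1.2900i → escape time 2
(row=3, col=2): c = -0.8833 + -1.2900i → escape time 2
(row=3, col=3): c = -0.3800 + -1.2900i → escape time 3

Answer: 4788
2358
1335
1223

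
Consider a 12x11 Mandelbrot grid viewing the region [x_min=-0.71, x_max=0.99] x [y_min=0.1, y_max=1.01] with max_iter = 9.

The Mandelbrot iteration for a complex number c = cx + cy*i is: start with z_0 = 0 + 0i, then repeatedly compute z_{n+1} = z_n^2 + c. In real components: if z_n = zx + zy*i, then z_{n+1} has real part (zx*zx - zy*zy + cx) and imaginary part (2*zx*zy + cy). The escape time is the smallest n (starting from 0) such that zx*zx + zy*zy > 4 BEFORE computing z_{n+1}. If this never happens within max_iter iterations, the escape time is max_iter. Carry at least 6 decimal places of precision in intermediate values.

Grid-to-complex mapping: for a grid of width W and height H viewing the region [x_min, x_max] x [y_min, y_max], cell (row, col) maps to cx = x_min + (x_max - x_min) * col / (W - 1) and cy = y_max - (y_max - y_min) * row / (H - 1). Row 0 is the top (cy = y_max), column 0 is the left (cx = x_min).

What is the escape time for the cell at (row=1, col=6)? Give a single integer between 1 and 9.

z_0 = 0 + 0i, c = 0.2173 + 0.9190i
Iter 1: z = 0.2173 + 0.9190i, |z|^2 = 0.8918
Iter 2: z = -0.5801 + 1.3183i, |z|^2 = 2.0745
Iter 3: z = -1.1843 + -0.6105i, |z|^2 = 1.7752
Iter 4: z = 1.2471 + 2.3650i, |z|^2 = 7.1484
Escaped at iteration 4

Answer: 4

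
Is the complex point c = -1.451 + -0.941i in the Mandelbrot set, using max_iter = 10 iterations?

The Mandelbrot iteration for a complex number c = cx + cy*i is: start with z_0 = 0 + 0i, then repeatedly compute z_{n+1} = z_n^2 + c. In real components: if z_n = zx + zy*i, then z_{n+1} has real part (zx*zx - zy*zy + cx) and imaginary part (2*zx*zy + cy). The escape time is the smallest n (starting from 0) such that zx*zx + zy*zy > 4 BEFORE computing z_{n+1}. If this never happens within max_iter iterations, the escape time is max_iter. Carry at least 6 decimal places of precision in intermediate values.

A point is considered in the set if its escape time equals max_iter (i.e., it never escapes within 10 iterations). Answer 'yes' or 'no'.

Answer: no

Derivation:
z_0 = 0 + 0i, c = -1.4510 + -0.9410i
Iter 1: z = -1.4510 + -0.9410i, |z|^2 = 2.9909
Iter 2: z = -0.2311 + 1.7898i, |z|^2 = 3.2567
Iter 3: z = -4.6009 + -1.7682i, |z|^2 = 24.2949
Escaped at iteration 3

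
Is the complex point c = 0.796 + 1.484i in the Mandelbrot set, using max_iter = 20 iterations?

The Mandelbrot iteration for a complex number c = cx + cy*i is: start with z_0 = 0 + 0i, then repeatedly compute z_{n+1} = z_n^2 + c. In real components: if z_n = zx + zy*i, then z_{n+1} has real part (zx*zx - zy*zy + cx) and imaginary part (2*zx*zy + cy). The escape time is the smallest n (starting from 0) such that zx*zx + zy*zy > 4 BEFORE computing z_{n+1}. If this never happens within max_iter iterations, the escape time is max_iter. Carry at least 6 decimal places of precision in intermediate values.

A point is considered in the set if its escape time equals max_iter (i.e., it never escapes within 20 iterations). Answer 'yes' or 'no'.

z_0 = 0 + 0i, c = 0.7960 + 1.4840i
Iter 1: z = 0.7960 + 1.4840i, |z|^2 = 2.8359
Iter 2: z = -0.7726 + 3.8465i, |z|^2 = 15.3928
Escaped at iteration 2

Answer: no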